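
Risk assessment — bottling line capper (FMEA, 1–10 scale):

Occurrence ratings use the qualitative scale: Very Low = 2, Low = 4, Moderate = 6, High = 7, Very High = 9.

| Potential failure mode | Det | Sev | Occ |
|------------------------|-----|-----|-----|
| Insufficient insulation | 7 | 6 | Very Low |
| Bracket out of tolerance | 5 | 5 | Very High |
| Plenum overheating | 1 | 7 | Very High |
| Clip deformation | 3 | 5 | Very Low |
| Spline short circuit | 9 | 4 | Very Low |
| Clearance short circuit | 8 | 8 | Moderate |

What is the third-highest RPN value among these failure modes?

84

RPN = Severity × Occurrence × Detection:
  Insufficient insulation: 6 × 2 × 7 = 84
  Bracket out of tolerance: 5 × 9 × 5 = 225
  Plenum overheating: 7 × 9 × 1 = 63
  Clip deformation: 5 × 2 × 3 = 30
  Spline short circuit: 4 × 2 × 9 = 72
  Clearance short circuit: 8 × 6 × 8 = 384
Sorted descending: 384, 225, 84, 72, 63, 30.
The third-highest RPN is 84 (Insufficient insulation).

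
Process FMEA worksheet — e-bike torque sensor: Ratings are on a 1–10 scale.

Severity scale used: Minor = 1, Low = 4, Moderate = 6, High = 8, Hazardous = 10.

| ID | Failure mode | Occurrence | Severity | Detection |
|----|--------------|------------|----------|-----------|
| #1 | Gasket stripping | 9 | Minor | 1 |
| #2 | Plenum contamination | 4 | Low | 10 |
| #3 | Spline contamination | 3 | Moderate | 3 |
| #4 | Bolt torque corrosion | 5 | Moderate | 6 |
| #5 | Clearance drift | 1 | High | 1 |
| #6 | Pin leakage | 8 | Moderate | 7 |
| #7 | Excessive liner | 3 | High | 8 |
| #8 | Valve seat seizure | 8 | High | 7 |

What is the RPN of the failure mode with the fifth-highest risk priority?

160

RPN = Severity × Occurrence × Detection:
  #1: 1 × 9 × 1 = 9
  #2: 4 × 4 × 10 = 160
  #3: 6 × 3 × 3 = 54
  #4: 6 × 5 × 6 = 180
  #5: 8 × 1 × 1 = 8
  #6: 6 × 8 × 7 = 336
  #7: 8 × 3 × 8 = 192
  #8: 8 × 8 × 7 = 448
Sorted descending: 448, 336, 192, 180, 160, 54, 9, 8.
The fifth-highest RPN is 160 (#2).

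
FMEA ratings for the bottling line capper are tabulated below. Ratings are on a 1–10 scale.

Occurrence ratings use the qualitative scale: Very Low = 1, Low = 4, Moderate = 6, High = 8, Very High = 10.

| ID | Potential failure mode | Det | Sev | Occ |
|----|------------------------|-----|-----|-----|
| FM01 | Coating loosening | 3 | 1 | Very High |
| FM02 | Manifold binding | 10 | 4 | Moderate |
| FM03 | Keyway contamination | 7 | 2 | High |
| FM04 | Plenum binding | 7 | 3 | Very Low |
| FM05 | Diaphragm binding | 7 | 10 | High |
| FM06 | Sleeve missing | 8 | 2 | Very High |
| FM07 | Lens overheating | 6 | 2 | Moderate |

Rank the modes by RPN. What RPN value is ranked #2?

RPN = Severity × Occurrence × Detection:
  FM01: 1 × 10 × 3 = 30
  FM02: 4 × 6 × 10 = 240
  FM03: 2 × 8 × 7 = 112
  FM04: 3 × 1 × 7 = 21
  FM05: 10 × 8 × 7 = 560
  FM06: 2 × 10 × 8 = 160
  FM07: 2 × 6 × 6 = 72
Sorted descending: 560, 240, 160, 112, 72, 30, 21.
The second-highest RPN is 240 (FM02).

240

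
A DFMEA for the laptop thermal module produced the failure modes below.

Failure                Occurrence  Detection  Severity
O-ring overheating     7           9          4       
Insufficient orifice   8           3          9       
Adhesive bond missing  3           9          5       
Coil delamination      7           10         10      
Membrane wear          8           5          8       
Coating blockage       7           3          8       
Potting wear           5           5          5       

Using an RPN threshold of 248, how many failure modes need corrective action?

RPN = Severity × Occurrence × Detection:
  O-ring overheating: 4 × 7 × 9 = 252
  Insufficient orifice: 9 × 8 × 3 = 216
  Adhesive bond missing: 5 × 3 × 9 = 135
  Coil delamination: 10 × 7 × 10 = 700
  Membrane wear: 8 × 8 × 5 = 320
  Coating blockage: 8 × 7 × 3 = 168
  Potting wear: 5 × 5 × 5 = 125
Modes with RPN ≥ 248: O-ring overheating (252), Coil delamination (700), Membrane wear (320) → 3.

3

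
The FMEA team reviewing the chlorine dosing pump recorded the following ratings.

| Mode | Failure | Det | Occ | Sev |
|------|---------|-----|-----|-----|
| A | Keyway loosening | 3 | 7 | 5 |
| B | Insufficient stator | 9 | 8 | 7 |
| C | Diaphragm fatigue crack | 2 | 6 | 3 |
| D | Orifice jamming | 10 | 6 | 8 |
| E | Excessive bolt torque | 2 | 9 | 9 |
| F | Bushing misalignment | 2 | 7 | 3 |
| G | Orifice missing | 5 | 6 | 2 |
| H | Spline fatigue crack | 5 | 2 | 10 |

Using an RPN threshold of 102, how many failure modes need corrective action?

4

RPN = Severity × Occurrence × Detection:
  A: 5 × 7 × 3 = 105
  B: 7 × 8 × 9 = 504
  C: 3 × 6 × 2 = 36
  D: 8 × 6 × 10 = 480
  E: 9 × 9 × 2 = 162
  F: 3 × 7 × 2 = 42
  G: 2 × 6 × 5 = 60
  H: 10 × 2 × 5 = 100
Modes with RPN ≥ 102: A (105), B (504), D (480), E (162) → 4.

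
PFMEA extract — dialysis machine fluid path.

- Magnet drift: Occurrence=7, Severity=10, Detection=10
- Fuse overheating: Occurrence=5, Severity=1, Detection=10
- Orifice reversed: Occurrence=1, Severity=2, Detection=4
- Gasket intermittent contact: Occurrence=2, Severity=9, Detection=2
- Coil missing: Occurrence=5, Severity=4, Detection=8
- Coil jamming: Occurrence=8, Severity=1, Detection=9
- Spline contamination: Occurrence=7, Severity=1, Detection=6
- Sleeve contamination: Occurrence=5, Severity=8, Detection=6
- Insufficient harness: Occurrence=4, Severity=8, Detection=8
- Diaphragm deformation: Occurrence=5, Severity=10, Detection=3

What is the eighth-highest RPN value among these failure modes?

RPN = Severity × Occurrence × Detection:
  Magnet drift: 10 × 7 × 10 = 700
  Fuse overheating: 1 × 5 × 10 = 50
  Orifice reversed: 2 × 1 × 4 = 8
  Gasket intermittent contact: 9 × 2 × 2 = 36
  Coil missing: 4 × 5 × 8 = 160
  Coil jamming: 1 × 8 × 9 = 72
  Spline contamination: 1 × 7 × 6 = 42
  Sleeve contamination: 8 × 5 × 6 = 240
  Insufficient harness: 8 × 4 × 8 = 256
  Diaphragm deformation: 10 × 5 × 3 = 150
Sorted descending: 700, 256, 240, 160, 150, 72, 50, 42, 36, 8.
The eighth-highest RPN is 42 (Spline contamination).

42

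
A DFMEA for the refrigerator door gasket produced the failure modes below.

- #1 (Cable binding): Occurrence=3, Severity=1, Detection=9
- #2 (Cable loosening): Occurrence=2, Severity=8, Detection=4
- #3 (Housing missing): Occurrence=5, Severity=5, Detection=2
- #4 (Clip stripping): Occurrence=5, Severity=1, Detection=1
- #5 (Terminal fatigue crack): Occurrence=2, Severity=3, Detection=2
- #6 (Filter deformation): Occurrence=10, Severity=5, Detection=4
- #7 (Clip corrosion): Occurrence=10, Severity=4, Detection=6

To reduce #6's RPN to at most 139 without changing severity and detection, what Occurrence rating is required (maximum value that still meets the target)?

#6: S=5, O=10, D=4 → current RPN = 200.
Fixed product = 20. Need 20 × O ≤ 139, so O ≤ 139/20 = 6.95.
Maximum integer Occurrence rating = 6 (gives RPN 120; O=7 would give 140 > 139).

6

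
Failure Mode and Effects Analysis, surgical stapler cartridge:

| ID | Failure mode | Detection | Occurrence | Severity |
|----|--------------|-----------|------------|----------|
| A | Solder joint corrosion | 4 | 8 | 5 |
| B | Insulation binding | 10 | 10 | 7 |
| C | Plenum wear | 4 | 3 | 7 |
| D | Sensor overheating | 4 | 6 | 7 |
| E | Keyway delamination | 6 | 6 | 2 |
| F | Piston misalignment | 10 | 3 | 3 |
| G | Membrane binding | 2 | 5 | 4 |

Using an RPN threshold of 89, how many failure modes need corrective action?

4

RPN = Severity × Occurrence × Detection:
  A: 5 × 8 × 4 = 160
  B: 7 × 10 × 10 = 700
  C: 7 × 3 × 4 = 84
  D: 7 × 6 × 4 = 168
  E: 2 × 6 × 6 = 72
  F: 3 × 3 × 10 = 90
  G: 4 × 5 × 2 = 40
Modes with RPN ≥ 89: A (160), B (700), D (168), F (90) → 4.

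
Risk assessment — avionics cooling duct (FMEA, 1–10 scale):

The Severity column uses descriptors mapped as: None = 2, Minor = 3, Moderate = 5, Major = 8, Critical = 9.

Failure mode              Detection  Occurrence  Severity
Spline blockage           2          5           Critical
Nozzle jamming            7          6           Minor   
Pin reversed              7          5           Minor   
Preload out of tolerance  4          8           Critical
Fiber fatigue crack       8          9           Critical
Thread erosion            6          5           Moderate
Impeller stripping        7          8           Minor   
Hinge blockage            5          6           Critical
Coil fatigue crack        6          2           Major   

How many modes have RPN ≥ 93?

RPN = Severity × Occurrence × Detection:
  Spline blockage: 9 × 5 × 2 = 90
  Nozzle jamming: 3 × 6 × 7 = 126
  Pin reversed: 3 × 5 × 7 = 105
  Preload out of tolerance: 9 × 8 × 4 = 288
  Fiber fatigue crack: 9 × 9 × 8 = 648
  Thread erosion: 5 × 5 × 6 = 150
  Impeller stripping: 3 × 8 × 7 = 168
  Hinge blockage: 9 × 6 × 5 = 270
  Coil fatigue crack: 8 × 2 × 6 = 96
Modes with RPN ≥ 93: Nozzle jamming (126), Pin reversed (105), Preload out of tolerance (288), Fiber fatigue crack (648), Thread erosion (150), Impeller stripping (168), Hinge blockage (270), Coil fatigue crack (96) → 8.

8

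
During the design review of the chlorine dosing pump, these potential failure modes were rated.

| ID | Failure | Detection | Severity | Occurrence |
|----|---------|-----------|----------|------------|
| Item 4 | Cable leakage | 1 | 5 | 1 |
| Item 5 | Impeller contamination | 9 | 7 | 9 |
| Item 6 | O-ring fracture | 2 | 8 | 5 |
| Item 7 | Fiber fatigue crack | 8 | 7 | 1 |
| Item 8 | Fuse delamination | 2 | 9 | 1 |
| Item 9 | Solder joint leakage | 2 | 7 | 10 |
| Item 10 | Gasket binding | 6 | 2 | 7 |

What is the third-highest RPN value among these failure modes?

84

RPN = Severity × Occurrence × Detection:
  Item 4: 5 × 1 × 1 = 5
  Item 5: 7 × 9 × 9 = 567
  Item 6: 8 × 5 × 2 = 80
  Item 7: 7 × 1 × 8 = 56
  Item 8: 9 × 1 × 2 = 18
  Item 9: 7 × 10 × 2 = 140
  Item 10: 2 × 7 × 6 = 84
Sorted descending: 567, 140, 84, 80, 56, 18, 5.
The third-highest RPN is 84 (Item 10).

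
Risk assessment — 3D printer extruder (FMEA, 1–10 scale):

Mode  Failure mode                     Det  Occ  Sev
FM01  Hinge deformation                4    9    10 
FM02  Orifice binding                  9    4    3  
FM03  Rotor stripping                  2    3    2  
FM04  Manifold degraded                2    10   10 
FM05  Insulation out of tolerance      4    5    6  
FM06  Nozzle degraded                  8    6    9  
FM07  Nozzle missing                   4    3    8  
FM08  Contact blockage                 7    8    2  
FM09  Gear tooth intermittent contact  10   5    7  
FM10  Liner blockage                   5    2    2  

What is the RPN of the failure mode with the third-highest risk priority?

RPN = Severity × Occurrence × Detection:
  FM01: 10 × 9 × 4 = 360
  FM02: 3 × 4 × 9 = 108
  FM03: 2 × 3 × 2 = 12
  FM04: 10 × 10 × 2 = 200
  FM05: 6 × 5 × 4 = 120
  FM06: 9 × 6 × 8 = 432
  FM07: 8 × 3 × 4 = 96
  FM08: 2 × 8 × 7 = 112
  FM09: 7 × 5 × 10 = 350
  FM10: 2 × 2 × 5 = 20
Sorted descending: 432, 360, 350, 200, 120, 112, 108, 96, 20, 12.
The third-highest RPN is 350 (FM09).

350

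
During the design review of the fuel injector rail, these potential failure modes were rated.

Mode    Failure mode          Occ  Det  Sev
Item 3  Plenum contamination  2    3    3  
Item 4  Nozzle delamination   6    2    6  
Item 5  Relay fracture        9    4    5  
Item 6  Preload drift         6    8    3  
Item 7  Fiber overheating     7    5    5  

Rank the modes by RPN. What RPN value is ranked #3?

RPN = Severity × Occurrence × Detection:
  Item 3: 3 × 2 × 3 = 18
  Item 4: 6 × 6 × 2 = 72
  Item 5: 5 × 9 × 4 = 180
  Item 6: 3 × 6 × 8 = 144
  Item 7: 5 × 7 × 5 = 175
Sorted descending: 180, 175, 144, 72, 18.
The third-highest RPN is 144 (Item 6).

144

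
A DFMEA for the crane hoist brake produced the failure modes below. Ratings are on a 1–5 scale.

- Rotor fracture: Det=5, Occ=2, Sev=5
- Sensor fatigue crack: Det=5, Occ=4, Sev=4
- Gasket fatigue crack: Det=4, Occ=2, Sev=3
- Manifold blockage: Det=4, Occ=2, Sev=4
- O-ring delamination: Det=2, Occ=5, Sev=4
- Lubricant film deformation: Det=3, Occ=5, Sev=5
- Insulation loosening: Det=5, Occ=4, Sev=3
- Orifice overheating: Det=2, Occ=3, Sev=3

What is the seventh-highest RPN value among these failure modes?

RPN = Severity × Occurrence × Detection:
  Rotor fracture: 5 × 2 × 5 = 50
  Sensor fatigue crack: 4 × 4 × 5 = 80
  Gasket fatigue crack: 3 × 2 × 4 = 24
  Manifold blockage: 4 × 2 × 4 = 32
  O-ring delamination: 4 × 5 × 2 = 40
  Lubricant film deformation: 5 × 5 × 3 = 75
  Insulation loosening: 3 × 4 × 5 = 60
  Orifice overheating: 3 × 3 × 2 = 18
Sorted descending: 80, 75, 60, 50, 40, 32, 24, 18.
The seventh-highest RPN is 24 (Gasket fatigue crack).

24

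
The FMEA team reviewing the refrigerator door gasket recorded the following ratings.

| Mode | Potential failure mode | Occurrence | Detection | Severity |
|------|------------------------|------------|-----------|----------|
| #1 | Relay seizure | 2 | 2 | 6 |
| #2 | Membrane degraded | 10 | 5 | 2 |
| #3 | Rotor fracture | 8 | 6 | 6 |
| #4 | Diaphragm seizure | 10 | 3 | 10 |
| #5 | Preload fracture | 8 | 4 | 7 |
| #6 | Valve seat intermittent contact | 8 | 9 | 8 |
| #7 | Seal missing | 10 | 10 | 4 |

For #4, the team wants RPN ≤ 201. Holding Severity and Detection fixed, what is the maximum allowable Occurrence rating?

6

#4: S=10, O=10, D=3 → current RPN = 300.
Fixed product = 30. Need 30 × O ≤ 201, so O ≤ 201/30 = 6.70.
Maximum integer Occurrence rating = 6 (gives RPN 180; O=7 would give 210 > 201).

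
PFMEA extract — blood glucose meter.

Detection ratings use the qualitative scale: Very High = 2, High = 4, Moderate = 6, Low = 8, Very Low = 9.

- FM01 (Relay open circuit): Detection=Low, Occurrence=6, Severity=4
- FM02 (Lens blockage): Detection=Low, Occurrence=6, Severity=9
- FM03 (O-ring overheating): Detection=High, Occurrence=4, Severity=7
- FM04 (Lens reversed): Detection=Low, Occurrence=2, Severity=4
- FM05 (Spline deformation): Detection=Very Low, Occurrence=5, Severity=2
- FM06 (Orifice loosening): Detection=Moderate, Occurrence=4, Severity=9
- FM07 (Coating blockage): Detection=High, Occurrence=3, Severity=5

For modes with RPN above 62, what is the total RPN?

RPN = Severity × Occurrence × Detection:
  FM01: 4 × 6 × 8 = 192
  FM02: 9 × 6 × 8 = 432
  FM03: 7 × 4 × 4 = 112
  FM04: 4 × 2 × 8 = 64
  FM05: 2 × 5 × 9 = 90
  FM06: 9 × 4 × 6 = 216
  FM07: 5 × 3 × 4 = 60
RPN > 62: FM01 (192), FM02 (432), FM03 (112), FM04 (64), FM05 (90), FM06 (216).
Sum: 192 + 432 + 112 + 64 + 90 + 216 = 1106.

1106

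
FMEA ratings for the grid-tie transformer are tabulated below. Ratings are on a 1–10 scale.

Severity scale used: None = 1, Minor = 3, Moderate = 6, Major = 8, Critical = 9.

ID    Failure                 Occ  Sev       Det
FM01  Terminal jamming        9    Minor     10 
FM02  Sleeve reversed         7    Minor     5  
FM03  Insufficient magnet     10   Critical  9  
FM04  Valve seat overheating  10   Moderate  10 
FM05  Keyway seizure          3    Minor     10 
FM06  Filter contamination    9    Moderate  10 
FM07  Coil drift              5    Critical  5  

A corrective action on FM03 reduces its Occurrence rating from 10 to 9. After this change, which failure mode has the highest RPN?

RPN = Severity × Occurrence × Detection:
  FM01: 3 × 9 × 10 = 270
  FM02: 3 × 7 × 5 = 105
  FM03: 9 × 10 × 9 = 810
  FM04: 6 × 10 × 10 = 600
  FM05: 3 × 3 × 10 = 90
  FM06: 6 × 9 × 10 = 540
  FM07: 9 × 5 × 5 = 225
After action: FM03 → 9 × 9 × 9 = 729.
Revised RPNs: FM03=729, FM04=600, FM06=540, FM01=270, FM07=225, FM02=105, FM05=90.
Highest is now FM03 (729).

FM03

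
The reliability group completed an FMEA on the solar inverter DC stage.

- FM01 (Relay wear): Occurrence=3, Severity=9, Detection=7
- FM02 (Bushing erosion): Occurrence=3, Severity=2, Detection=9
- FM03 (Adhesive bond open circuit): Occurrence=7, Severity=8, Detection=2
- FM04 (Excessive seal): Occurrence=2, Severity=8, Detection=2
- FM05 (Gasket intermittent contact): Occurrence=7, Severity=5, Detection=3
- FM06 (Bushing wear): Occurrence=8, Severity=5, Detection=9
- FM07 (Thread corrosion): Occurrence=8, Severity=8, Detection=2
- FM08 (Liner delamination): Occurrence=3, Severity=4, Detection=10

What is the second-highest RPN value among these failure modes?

RPN = Severity × Occurrence × Detection:
  FM01: 9 × 3 × 7 = 189
  FM02: 2 × 3 × 9 = 54
  FM03: 8 × 7 × 2 = 112
  FM04: 8 × 2 × 2 = 32
  FM05: 5 × 7 × 3 = 105
  FM06: 5 × 8 × 9 = 360
  FM07: 8 × 8 × 2 = 128
  FM08: 4 × 3 × 10 = 120
Sorted descending: 360, 189, 128, 120, 112, 105, 54, 32.
The second-highest RPN is 189 (FM01).

189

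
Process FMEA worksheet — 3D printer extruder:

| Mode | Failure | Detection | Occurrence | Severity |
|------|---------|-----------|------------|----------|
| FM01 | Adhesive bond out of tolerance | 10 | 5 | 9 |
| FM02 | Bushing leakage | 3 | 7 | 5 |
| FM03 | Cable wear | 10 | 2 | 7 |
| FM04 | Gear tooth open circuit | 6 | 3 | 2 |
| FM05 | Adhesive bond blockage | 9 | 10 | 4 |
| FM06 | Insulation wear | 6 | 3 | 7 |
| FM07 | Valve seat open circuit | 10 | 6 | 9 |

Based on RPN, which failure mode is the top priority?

RPN = Severity × Occurrence × Detection:
  FM01: 9 × 5 × 10 = 450
  FM02: 5 × 7 × 3 = 105
  FM03: 7 × 2 × 10 = 140
  FM04: 2 × 3 × 6 = 36
  FM05: 4 × 10 × 9 = 360
  FM06: 7 × 3 × 6 = 126
  FM07: 9 × 6 × 10 = 540
Highest RPN is 540 → FM07.

FM07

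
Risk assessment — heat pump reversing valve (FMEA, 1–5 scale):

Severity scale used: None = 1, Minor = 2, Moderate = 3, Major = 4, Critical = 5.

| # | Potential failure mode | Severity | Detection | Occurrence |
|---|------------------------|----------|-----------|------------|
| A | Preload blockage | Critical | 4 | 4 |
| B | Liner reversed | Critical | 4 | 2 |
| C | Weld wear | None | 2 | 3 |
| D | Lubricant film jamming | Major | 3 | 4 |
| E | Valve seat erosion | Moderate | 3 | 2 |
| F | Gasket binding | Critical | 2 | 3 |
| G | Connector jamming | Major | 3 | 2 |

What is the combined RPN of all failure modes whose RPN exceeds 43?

128

RPN = Severity × Occurrence × Detection:
  A: 5 × 4 × 4 = 80
  B: 5 × 2 × 4 = 40
  C: 1 × 3 × 2 = 6
  D: 4 × 4 × 3 = 48
  E: 3 × 2 × 3 = 18
  F: 5 × 3 × 2 = 30
  G: 4 × 2 × 3 = 24
RPN > 43: A (80), D (48).
Sum: 80 + 48 = 128.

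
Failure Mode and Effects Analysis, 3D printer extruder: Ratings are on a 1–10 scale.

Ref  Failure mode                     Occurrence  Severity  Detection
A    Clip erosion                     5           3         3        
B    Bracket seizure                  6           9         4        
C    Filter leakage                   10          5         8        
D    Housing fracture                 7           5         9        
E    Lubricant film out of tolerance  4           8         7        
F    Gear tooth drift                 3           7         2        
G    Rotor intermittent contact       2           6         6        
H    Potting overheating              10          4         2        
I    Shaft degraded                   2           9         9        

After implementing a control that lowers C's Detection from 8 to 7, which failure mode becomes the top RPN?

C

RPN = Severity × Occurrence × Detection:
  A: 3 × 5 × 3 = 45
  B: 9 × 6 × 4 = 216
  C: 5 × 10 × 8 = 400
  D: 5 × 7 × 9 = 315
  E: 8 × 4 × 7 = 224
  F: 7 × 3 × 2 = 42
  G: 6 × 2 × 6 = 72
  H: 4 × 10 × 2 = 80
  I: 9 × 2 × 9 = 162
After action: C → 5 × 10 × 7 = 350.
Revised RPNs: C=350, D=315, E=224, B=216, I=162, H=80, G=72, A=45, F=42.
Highest is now C (350).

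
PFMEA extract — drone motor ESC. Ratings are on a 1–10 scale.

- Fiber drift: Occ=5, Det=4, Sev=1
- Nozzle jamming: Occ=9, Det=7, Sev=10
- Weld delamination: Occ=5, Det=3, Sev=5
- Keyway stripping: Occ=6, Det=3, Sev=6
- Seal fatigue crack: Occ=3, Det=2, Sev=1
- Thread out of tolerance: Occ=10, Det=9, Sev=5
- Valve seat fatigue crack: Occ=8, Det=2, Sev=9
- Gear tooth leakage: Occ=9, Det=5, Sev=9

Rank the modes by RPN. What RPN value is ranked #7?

RPN = Severity × Occurrence × Detection:
  Fiber drift: 1 × 5 × 4 = 20
  Nozzle jamming: 10 × 9 × 7 = 630
  Weld delamination: 5 × 5 × 3 = 75
  Keyway stripping: 6 × 6 × 3 = 108
  Seal fatigue crack: 1 × 3 × 2 = 6
  Thread out of tolerance: 5 × 10 × 9 = 450
  Valve seat fatigue crack: 9 × 8 × 2 = 144
  Gear tooth leakage: 9 × 9 × 5 = 405
Sorted descending: 630, 450, 405, 144, 108, 75, 20, 6.
The seventh-highest RPN is 20 (Fiber drift).

20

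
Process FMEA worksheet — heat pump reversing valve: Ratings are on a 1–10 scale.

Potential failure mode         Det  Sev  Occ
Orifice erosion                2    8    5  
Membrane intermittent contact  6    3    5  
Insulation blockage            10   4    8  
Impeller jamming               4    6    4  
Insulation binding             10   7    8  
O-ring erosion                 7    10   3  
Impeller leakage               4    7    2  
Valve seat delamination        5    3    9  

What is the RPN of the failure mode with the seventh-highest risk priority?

RPN = Severity × Occurrence × Detection:
  Orifice erosion: 8 × 5 × 2 = 80
  Membrane intermittent contact: 3 × 5 × 6 = 90
  Insulation blockage: 4 × 8 × 10 = 320
  Impeller jamming: 6 × 4 × 4 = 96
  Insulation binding: 7 × 8 × 10 = 560
  O-ring erosion: 10 × 3 × 7 = 210
  Impeller leakage: 7 × 2 × 4 = 56
  Valve seat delamination: 3 × 9 × 5 = 135
Sorted descending: 560, 320, 210, 135, 96, 90, 80, 56.
The seventh-highest RPN is 80 (Orifice erosion).

80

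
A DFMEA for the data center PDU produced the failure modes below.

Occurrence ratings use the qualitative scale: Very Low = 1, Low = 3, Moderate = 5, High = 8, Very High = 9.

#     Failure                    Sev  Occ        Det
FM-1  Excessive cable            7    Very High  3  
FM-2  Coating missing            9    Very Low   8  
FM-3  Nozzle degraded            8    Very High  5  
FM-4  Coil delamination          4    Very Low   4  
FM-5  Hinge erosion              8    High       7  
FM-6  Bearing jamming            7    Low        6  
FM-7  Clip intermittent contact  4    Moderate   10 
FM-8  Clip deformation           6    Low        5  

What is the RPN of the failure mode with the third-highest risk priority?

200

RPN = Severity × Occurrence × Detection:
  FM-1: 7 × 9 × 3 = 189
  FM-2: 9 × 1 × 8 = 72
  FM-3: 8 × 9 × 5 = 360
  FM-4: 4 × 1 × 4 = 16
  FM-5: 8 × 8 × 7 = 448
  FM-6: 7 × 3 × 6 = 126
  FM-7: 4 × 5 × 10 = 200
  FM-8: 6 × 3 × 5 = 90
Sorted descending: 448, 360, 200, 189, 126, 90, 72, 16.
The third-highest RPN is 200 (FM-7).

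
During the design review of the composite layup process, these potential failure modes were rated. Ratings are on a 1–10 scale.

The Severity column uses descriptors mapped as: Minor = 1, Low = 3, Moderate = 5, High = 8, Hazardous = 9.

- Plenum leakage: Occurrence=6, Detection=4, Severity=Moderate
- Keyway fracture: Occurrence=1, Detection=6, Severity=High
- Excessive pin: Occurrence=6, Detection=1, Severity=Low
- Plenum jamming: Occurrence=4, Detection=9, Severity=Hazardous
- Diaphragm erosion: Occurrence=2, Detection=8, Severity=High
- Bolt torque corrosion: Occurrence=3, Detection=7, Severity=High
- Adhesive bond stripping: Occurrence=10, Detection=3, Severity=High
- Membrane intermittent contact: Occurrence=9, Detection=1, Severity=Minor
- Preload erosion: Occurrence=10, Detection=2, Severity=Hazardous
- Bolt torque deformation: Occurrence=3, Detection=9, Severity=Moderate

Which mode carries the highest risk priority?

RPN = Severity × Occurrence × Detection:
  Plenum leakage: 5 × 6 × 4 = 120
  Keyway fracture: 8 × 1 × 6 = 48
  Excessive pin: 3 × 6 × 1 = 18
  Plenum jamming: 9 × 4 × 9 = 324
  Diaphragm erosion: 8 × 2 × 8 = 128
  Bolt torque corrosion: 8 × 3 × 7 = 168
  Adhesive bond stripping: 8 × 10 × 3 = 240
  Membrane intermittent contact: 1 × 9 × 1 = 9
  Preload erosion: 9 × 10 × 2 = 180
  Bolt torque deformation: 5 × 3 × 9 = 135
Highest RPN is 324 → Plenum jamming.

Plenum jamming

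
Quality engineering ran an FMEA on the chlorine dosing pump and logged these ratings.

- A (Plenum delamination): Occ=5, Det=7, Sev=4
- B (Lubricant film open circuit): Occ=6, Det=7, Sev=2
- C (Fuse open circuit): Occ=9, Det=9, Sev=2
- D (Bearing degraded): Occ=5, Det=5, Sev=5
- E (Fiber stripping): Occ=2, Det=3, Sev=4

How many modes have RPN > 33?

4

RPN = Severity × Occurrence × Detection:
  A: 4 × 5 × 7 = 140
  B: 2 × 6 × 7 = 84
  C: 2 × 9 × 9 = 162
  D: 5 × 5 × 5 = 125
  E: 4 × 2 × 3 = 24
Modes with RPN > 33: A (140), B (84), C (162), D (125) → 4.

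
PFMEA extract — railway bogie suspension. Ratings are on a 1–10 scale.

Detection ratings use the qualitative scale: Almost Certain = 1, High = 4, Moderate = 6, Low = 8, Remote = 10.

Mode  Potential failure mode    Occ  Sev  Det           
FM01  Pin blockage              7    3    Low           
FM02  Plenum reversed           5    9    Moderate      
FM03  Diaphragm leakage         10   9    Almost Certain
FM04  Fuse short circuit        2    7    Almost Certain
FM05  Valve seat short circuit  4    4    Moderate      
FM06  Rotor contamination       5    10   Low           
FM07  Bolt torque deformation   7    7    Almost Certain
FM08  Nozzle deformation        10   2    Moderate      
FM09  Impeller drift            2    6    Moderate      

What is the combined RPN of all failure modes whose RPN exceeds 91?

1054

RPN = Severity × Occurrence × Detection:
  FM01: 3 × 7 × 8 = 168
  FM02: 9 × 5 × 6 = 270
  FM03: 9 × 10 × 1 = 90
  FM04: 7 × 2 × 1 = 14
  FM05: 4 × 4 × 6 = 96
  FM06: 10 × 5 × 8 = 400
  FM07: 7 × 7 × 1 = 49
  FM08: 2 × 10 × 6 = 120
  FM09: 6 × 2 × 6 = 72
RPN > 91: FM01 (168), FM02 (270), FM05 (96), FM06 (400), FM08 (120).
Sum: 168 + 270 + 96 + 400 + 120 = 1054.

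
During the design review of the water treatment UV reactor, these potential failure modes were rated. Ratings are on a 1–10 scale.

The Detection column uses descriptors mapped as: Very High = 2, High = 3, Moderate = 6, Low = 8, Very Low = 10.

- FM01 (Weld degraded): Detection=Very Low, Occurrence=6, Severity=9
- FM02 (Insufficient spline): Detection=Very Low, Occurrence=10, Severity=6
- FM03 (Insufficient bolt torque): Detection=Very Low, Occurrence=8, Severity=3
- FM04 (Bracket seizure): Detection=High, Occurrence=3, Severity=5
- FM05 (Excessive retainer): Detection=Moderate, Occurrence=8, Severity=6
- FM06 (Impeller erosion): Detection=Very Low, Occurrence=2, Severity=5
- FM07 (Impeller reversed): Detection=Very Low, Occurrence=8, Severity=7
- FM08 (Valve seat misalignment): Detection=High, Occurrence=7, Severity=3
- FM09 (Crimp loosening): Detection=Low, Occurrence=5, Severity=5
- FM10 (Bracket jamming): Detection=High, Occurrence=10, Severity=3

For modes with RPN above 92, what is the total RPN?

2528

RPN = Severity × Occurrence × Detection:
  FM01: 9 × 6 × 10 = 540
  FM02: 6 × 10 × 10 = 600
  FM03: 3 × 8 × 10 = 240
  FM04: 5 × 3 × 3 = 45
  FM05: 6 × 8 × 6 = 288
  FM06: 5 × 2 × 10 = 100
  FM07: 7 × 8 × 10 = 560
  FM08: 3 × 7 × 3 = 63
  FM09: 5 × 5 × 8 = 200
  FM10: 3 × 10 × 3 = 90
RPN > 92: FM01 (540), FM02 (600), FM03 (240), FM05 (288), FM06 (100), FM07 (560), FM09 (200).
Sum: 540 + 600 + 240 + 288 + 100 + 560 + 200 = 2528.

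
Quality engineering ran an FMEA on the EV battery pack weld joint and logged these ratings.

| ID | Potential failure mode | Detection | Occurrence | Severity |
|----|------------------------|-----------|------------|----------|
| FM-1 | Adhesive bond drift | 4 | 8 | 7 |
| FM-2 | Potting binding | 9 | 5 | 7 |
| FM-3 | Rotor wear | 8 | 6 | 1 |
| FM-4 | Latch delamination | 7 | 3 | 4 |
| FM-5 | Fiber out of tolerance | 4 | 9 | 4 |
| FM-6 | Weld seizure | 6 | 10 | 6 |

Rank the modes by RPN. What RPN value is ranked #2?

RPN = Severity × Occurrence × Detection:
  FM-1: 7 × 8 × 4 = 224
  FM-2: 7 × 5 × 9 = 315
  FM-3: 1 × 6 × 8 = 48
  FM-4: 4 × 3 × 7 = 84
  FM-5: 4 × 9 × 4 = 144
  FM-6: 6 × 10 × 6 = 360
Sorted descending: 360, 315, 224, 144, 84, 48.
The second-highest RPN is 315 (FM-2).

315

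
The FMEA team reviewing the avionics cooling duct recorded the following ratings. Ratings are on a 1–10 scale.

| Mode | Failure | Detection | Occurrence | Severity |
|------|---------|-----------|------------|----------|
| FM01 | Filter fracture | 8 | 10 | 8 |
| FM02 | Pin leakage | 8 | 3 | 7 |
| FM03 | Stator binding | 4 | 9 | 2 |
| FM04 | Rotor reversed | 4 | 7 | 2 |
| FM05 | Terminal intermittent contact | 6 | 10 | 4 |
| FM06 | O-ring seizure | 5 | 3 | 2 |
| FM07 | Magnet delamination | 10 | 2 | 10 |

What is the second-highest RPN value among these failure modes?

RPN = Severity × Occurrence × Detection:
  FM01: 8 × 10 × 8 = 640
  FM02: 7 × 3 × 8 = 168
  FM03: 2 × 9 × 4 = 72
  FM04: 2 × 7 × 4 = 56
  FM05: 4 × 10 × 6 = 240
  FM06: 2 × 3 × 5 = 30
  FM07: 10 × 2 × 10 = 200
Sorted descending: 640, 240, 200, 168, 72, 56, 30.
The second-highest RPN is 240 (FM05).

240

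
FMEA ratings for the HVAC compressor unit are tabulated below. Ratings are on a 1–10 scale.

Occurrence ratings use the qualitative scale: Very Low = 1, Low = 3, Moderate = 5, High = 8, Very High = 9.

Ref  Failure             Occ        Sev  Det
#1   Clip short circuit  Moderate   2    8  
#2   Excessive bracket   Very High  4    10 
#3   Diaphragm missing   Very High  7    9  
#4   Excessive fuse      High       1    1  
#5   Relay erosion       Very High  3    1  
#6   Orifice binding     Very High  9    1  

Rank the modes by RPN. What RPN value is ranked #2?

RPN = Severity × Occurrence × Detection:
  #1: 2 × 5 × 8 = 80
  #2: 4 × 9 × 10 = 360
  #3: 7 × 9 × 9 = 567
  #4: 1 × 8 × 1 = 8
  #5: 3 × 9 × 1 = 27
  #6: 9 × 9 × 1 = 81
Sorted descending: 567, 360, 81, 80, 27, 8.
The second-highest RPN is 360 (#2).

360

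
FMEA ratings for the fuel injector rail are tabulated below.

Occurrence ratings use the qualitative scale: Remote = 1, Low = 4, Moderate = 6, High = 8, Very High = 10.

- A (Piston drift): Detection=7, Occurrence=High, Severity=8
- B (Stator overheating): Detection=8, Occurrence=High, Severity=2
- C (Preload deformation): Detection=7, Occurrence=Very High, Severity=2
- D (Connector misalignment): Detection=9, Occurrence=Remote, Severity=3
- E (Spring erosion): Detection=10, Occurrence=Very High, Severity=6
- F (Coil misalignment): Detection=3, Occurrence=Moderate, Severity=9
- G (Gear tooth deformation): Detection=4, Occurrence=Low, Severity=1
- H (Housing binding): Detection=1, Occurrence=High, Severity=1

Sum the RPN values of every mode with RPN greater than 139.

1350

RPN = Severity × Occurrence × Detection:
  A: 8 × 8 × 7 = 448
  B: 2 × 8 × 8 = 128
  C: 2 × 10 × 7 = 140
  D: 3 × 1 × 9 = 27
  E: 6 × 10 × 10 = 600
  F: 9 × 6 × 3 = 162
  G: 1 × 4 × 4 = 16
  H: 1 × 8 × 1 = 8
RPN > 139: A (448), C (140), E (600), F (162).
Sum: 448 + 140 + 600 + 162 = 1350.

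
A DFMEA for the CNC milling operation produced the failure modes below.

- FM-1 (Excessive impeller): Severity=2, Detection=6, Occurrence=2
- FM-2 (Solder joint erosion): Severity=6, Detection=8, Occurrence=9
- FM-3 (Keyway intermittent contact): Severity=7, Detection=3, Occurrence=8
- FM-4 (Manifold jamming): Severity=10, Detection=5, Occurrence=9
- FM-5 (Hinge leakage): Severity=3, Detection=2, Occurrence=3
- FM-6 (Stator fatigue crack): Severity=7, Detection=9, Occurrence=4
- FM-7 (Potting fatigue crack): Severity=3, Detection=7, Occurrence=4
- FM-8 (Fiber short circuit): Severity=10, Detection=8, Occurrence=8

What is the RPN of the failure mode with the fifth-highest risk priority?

RPN = Severity × Occurrence × Detection:
  FM-1: 2 × 2 × 6 = 24
  FM-2: 6 × 9 × 8 = 432
  FM-3: 7 × 8 × 3 = 168
  FM-4: 10 × 9 × 5 = 450
  FM-5: 3 × 3 × 2 = 18
  FM-6: 7 × 4 × 9 = 252
  FM-7: 3 × 4 × 7 = 84
  FM-8: 10 × 8 × 8 = 640
Sorted descending: 640, 450, 432, 252, 168, 84, 24, 18.
The fifth-highest RPN is 168 (FM-3).

168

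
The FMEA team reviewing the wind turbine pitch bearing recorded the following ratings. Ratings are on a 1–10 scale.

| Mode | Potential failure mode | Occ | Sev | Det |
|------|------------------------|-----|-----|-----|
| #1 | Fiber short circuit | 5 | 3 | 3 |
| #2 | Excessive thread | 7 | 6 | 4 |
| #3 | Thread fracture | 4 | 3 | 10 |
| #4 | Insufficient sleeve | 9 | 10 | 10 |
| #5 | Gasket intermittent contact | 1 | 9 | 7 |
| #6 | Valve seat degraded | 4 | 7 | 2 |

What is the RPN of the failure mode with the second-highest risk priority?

168

RPN = Severity × Occurrence × Detection:
  #1: 3 × 5 × 3 = 45
  #2: 6 × 7 × 4 = 168
  #3: 3 × 4 × 10 = 120
  #4: 10 × 9 × 10 = 900
  #5: 9 × 1 × 7 = 63
  #6: 7 × 4 × 2 = 56
Sorted descending: 900, 168, 120, 63, 56, 45.
The second-highest RPN is 168 (#2).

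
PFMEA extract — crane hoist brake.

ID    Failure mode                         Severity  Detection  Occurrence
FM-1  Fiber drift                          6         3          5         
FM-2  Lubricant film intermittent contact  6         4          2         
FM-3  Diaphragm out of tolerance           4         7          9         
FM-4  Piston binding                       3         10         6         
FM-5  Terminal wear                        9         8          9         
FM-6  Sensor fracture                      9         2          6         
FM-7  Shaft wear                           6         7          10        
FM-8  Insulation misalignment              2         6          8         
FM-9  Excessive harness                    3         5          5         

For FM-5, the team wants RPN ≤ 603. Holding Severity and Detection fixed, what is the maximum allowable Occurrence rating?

8

FM-5: S=9, O=9, D=8 → current RPN = 648.
Fixed product = 72. Need 72 × O ≤ 603, so O ≤ 603/72 = 8.38.
Maximum integer Occurrence rating = 8 (gives RPN 576; O=9 would give 648 > 603).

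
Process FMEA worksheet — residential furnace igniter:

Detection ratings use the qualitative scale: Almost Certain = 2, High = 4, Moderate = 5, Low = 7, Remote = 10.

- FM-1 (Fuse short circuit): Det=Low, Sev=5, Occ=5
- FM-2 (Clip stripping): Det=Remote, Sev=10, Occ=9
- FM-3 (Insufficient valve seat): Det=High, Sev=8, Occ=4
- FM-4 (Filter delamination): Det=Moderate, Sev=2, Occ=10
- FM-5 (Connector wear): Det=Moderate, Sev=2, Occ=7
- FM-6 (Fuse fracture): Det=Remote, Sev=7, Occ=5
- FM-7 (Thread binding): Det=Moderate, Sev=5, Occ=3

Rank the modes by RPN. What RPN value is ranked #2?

RPN = Severity × Occurrence × Detection:
  FM-1: 5 × 5 × 7 = 175
  FM-2: 10 × 9 × 10 = 900
  FM-3: 8 × 4 × 4 = 128
  FM-4: 2 × 10 × 5 = 100
  FM-5: 2 × 7 × 5 = 70
  FM-6: 7 × 5 × 10 = 350
  FM-7: 5 × 3 × 5 = 75
Sorted descending: 900, 350, 175, 128, 100, 75, 70.
The second-highest RPN is 350 (FM-6).

350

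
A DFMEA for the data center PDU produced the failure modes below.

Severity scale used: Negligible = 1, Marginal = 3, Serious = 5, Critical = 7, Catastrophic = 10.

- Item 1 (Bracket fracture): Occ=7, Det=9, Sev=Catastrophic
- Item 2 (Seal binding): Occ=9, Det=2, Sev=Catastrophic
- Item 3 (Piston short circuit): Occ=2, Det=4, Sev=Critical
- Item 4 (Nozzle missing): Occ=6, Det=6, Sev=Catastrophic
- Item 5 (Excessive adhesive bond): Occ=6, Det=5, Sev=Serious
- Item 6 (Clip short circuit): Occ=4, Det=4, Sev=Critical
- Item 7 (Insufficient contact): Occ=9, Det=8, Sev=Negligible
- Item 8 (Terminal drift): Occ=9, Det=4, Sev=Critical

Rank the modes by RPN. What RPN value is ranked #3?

RPN = Severity × Occurrence × Detection:
  Item 1: 10 × 7 × 9 = 630
  Item 2: 10 × 9 × 2 = 180
  Item 3: 7 × 2 × 4 = 56
  Item 4: 10 × 6 × 6 = 360
  Item 5: 5 × 6 × 5 = 150
  Item 6: 7 × 4 × 4 = 112
  Item 7: 1 × 9 × 8 = 72
  Item 8: 7 × 9 × 4 = 252
Sorted descending: 630, 360, 252, 180, 150, 112, 72, 56.
The third-highest RPN is 252 (Item 8).

252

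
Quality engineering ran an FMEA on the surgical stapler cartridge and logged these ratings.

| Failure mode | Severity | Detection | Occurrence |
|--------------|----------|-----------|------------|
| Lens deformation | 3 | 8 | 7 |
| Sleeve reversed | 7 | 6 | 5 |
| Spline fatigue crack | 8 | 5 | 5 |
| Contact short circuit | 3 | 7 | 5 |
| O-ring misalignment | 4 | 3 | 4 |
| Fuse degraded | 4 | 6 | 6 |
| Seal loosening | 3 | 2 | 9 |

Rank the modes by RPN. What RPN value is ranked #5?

RPN = Severity × Occurrence × Detection:
  Lens deformation: 3 × 7 × 8 = 168
  Sleeve reversed: 7 × 5 × 6 = 210
  Spline fatigue crack: 8 × 5 × 5 = 200
  Contact short circuit: 3 × 5 × 7 = 105
  O-ring misalignment: 4 × 4 × 3 = 48
  Fuse degraded: 4 × 6 × 6 = 144
  Seal loosening: 3 × 9 × 2 = 54
Sorted descending: 210, 200, 168, 144, 105, 54, 48.
The fifth-highest RPN is 105 (Contact short circuit).

105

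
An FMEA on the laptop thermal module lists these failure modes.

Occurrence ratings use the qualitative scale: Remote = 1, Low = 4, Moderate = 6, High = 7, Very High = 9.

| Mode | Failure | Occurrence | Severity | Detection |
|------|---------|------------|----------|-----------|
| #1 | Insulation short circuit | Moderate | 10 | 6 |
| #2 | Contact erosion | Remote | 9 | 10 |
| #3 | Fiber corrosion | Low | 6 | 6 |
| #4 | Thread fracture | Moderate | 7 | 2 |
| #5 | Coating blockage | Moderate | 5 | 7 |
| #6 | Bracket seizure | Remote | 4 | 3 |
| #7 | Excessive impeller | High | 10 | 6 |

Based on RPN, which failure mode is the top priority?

RPN = Severity × Occurrence × Detection:
  #1: 10 × 6 × 6 = 360
  #2: 9 × 1 × 10 = 90
  #3: 6 × 4 × 6 = 144
  #4: 7 × 6 × 2 = 84
  #5: 5 × 6 × 7 = 210
  #6: 4 × 1 × 3 = 12
  #7: 10 × 7 × 6 = 420
Highest RPN is 420 → #7.

#7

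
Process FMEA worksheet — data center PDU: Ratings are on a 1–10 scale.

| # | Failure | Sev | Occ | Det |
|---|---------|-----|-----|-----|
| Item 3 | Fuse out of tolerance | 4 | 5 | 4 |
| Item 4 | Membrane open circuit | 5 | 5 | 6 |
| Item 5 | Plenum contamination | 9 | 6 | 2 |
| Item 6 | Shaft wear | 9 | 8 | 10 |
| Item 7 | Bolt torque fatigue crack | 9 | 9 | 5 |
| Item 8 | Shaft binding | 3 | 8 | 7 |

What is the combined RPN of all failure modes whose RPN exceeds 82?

1551

RPN = Severity × Occurrence × Detection:
  Item 3: 4 × 5 × 4 = 80
  Item 4: 5 × 5 × 6 = 150
  Item 5: 9 × 6 × 2 = 108
  Item 6: 9 × 8 × 10 = 720
  Item 7: 9 × 9 × 5 = 405
  Item 8: 3 × 8 × 7 = 168
RPN > 82: Item 4 (150), Item 5 (108), Item 6 (720), Item 7 (405), Item 8 (168).
Sum: 150 + 108 + 720 + 405 + 168 = 1551.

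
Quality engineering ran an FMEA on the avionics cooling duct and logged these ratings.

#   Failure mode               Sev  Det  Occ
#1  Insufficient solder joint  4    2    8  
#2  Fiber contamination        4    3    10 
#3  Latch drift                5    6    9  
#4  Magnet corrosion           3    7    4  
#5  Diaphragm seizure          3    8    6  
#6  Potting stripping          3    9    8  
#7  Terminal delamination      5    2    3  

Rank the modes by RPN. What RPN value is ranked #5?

84

RPN = Severity × Occurrence × Detection:
  #1: 4 × 8 × 2 = 64
  #2: 4 × 10 × 3 = 120
  #3: 5 × 9 × 6 = 270
  #4: 3 × 4 × 7 = 84
  #5: 3 × 6 × 8 = 144
  #6: 3 × 8 × 9 = 216
  #7: 5 × 3 × 2 = 30
Sorted descending: 270, 216, 144, 120, 84, 64, 30.
The fifth-highest RPN is 84 (#4).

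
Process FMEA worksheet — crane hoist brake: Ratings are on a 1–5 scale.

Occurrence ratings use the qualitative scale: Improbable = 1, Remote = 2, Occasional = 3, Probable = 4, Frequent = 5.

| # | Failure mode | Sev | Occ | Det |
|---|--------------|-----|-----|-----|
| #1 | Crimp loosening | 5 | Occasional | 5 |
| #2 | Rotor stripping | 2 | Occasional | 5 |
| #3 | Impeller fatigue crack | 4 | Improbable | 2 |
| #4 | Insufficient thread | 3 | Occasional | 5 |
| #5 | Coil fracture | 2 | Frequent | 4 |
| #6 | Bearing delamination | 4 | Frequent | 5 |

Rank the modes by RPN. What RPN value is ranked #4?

RPN = Severity × Occurrence × Detection:
  #1: 5 × 3 × 5 = 75
  #2: 2 × 3 × 5 = 30
  #3: 4 × 1 × 2 = 8
  #4: 3 × 3 × 5 = 45
  #5: 2 × 5 × 4 = 40
  #6: 4 × 5 × 5 = 100
Sorted descending: 100, 75, 45, 40, 30, 8.
The fourth-highest RPN is 40 (#5).

40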